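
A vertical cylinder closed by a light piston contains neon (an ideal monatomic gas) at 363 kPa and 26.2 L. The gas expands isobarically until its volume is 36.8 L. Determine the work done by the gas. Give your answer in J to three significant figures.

Isobaric: W = P ΔV.
W = (363 kPa)(36.8 − 26.2 L) = (363)(10.6) = 3848 J.

W ≈ 3850 J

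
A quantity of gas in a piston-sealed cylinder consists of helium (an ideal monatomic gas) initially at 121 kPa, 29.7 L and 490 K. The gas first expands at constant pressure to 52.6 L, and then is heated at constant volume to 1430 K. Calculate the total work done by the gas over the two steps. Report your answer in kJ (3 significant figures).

Step 1 (isobaric): W = PΔV = (121 kPa)(52.6 − 29.7 L) = 2771 J.
Step 2 (isochoric): W = 0 (constant volume).
W_total = 2771 + 0 = 2771 J.

W_total ≈ 2.77 kJ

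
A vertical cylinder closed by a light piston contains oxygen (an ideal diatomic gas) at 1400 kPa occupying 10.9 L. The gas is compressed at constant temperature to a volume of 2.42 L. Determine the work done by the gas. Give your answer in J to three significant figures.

Isothermal: W = nRT ln(V₂/V₁) = P₁V₁ ln(V₂/V₁).
P₁V₁ = (1400 kPa)(10.9 L) = 15260 J.
W = 15260 × ln(2.42/10.9) = 15260 × -1.505
W_by_gas = -22966 J.

W ≈ -23000 J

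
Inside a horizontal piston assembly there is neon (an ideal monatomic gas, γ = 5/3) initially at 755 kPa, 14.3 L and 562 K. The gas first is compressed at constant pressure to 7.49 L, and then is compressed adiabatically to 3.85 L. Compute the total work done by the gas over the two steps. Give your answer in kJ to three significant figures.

Step 1 (isobaric): W = PΔV = (755 kPa)(7.49 − 14.3 L) = -5142 J.
After step 1: P = 755 kPa, V = 7.49 L, T = 294.4 K.
Step 2 (adiabatic): W = (P₁V₁ − P₂V₂)/(γ−1) = (5655 − 8813)/0.667 = -4737 J.
W_total = -5142 − 4737 = -9878 J.

W_total ≈ -9.88 kJ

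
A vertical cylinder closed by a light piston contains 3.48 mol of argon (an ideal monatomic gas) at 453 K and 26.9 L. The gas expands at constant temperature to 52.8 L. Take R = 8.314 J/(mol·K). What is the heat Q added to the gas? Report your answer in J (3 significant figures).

Isothermal ⇒ ΔU = 0, so Q = W = nRT ln(V₂/V₁).
Q = (3.48)(8.314)(453) ln(52.8/26.9) = 13107 × 0.6744 = 8839 J.

Q ≈ 8840 J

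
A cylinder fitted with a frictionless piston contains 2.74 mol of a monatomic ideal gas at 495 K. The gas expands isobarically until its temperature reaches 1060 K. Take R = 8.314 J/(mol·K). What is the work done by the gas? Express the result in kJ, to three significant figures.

Isobaric: W = P ΔV = nR ΔT.
W = (2.74)(8.314)(1060 − 495) = 12871 J.

W ≈ 12.9 kJ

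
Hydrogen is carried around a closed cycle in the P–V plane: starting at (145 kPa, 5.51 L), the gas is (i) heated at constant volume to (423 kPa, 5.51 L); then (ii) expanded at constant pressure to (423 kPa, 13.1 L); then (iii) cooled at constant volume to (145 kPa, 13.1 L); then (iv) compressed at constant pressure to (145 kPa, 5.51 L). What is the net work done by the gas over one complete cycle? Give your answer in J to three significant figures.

W_net ≈ 2110 J

Constant-volume legs do no work.
W(ii) = (423)(13.1 − 5.51) = 3211 J; W(iv) = (145)(5.51 − 13.1) = -1101 J.
W_net = 3211 − 1101 = 2110 J (the clockwise enclosed area).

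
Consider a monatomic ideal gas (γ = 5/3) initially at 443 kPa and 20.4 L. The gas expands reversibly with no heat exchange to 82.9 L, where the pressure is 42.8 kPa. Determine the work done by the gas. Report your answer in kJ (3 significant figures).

W ≈ 8.23 kJ

Adiabatic: W = (P₁V₁ − P₂V₂)/(γ − 1) with γ = 5/3.
P₁V₁ = 9037 J, P₂V₂ = 3548 J.
W = (9037 − 3548) / 0.6667 = 8234 J.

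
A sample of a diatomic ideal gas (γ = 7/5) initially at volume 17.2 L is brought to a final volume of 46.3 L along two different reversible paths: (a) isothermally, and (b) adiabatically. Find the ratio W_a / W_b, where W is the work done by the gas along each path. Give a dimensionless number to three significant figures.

Path (a) isothermal: W = P₁V₁ ln(V₂/V₁) → W_a/(P₁V₁) = 0.9902.
Path (b) adiabatic: W = P₁V₁(1 − (V₁/V₂)^(γ−1))/(γ−1) → W_b/(P₁V₁) = 0.8176.
W_a / W_b = 0.9902 / 0.8176 = 1.211.

W_a / W_b ≈ 1.21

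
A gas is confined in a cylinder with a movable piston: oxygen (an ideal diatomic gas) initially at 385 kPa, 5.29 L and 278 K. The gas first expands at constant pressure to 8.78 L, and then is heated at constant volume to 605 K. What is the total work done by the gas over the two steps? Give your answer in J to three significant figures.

Step 1 (isobaric): W = PΔV = (385 kPa)(8.78 − 5.29 L) = 1344 J.
Step 2 (isochoric): W = 0 (constant volume).
W_total = 1344 + 0 = 1344 J.

W_total ≈ 1340 J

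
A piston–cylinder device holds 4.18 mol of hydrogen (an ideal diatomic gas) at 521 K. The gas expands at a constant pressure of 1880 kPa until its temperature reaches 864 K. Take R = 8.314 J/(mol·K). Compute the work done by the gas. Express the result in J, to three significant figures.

W ≈ 11900 J

Isobaric: W = P ΔV = nR ΔT.
W = (4.18)(8.314)(864 − 521) = 11920 J.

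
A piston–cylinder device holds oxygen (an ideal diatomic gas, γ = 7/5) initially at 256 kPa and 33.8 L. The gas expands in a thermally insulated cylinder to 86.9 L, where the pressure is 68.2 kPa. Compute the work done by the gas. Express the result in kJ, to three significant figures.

Adiabatic: W = (P₁V₁ − P₂V₂)/(γ − 1) with γ = 7/5.
P₁V₁ = 8653 J, P₂V₂ = 5927 J.
W = (8653 − 5927) / 0.4 = 6816 J.

W ≈ 6.82 kJ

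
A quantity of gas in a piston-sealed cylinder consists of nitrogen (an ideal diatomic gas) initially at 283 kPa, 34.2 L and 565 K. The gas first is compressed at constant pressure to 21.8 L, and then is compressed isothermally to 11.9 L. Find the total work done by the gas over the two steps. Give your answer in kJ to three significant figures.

W_total ≈ -7.24 kJ

Step 1 (isobaric): W = PΔV = (283 kPa)(21.8 − 34.2 L) = -3509 J.
After step 1: P = 283 kPa, V = 21.8 L, T = 360.1 K.
Step 2 (isothermal): W = P₁V₁ ln(V₂/V₁) = (6169) ln(11.9/21.8) = -3735 J.
W_total = -3509 − 3735 = -7244 J.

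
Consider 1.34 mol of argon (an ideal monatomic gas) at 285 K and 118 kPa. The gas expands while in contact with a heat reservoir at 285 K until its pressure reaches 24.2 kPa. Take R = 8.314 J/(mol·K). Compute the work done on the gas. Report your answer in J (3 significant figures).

W ≈ -5030 J

Isothermal process: W = nRT ln(V₂/V₁) = nRT ln(P₁/P₂).
W = (1.34)(8.314)(285) × ln(118/24.2)
  = 3175 × ln(4.876) = 3175 × 1.584
W_by_gas = 5030 J; work on gas = −W_by = -5030 J.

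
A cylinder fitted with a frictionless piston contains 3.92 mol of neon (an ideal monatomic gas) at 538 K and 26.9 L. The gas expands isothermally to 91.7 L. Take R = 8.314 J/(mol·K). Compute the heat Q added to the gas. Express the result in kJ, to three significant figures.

Q ≈ 21.5 kJ

Isothermal ⇒ ΔU = 0, so Q = W = nRT ln(V₂/V₁).
Q = (3.92)(8.314)(538) ln(91.7/26.9) = 17534 × 1.226 = 21503 J.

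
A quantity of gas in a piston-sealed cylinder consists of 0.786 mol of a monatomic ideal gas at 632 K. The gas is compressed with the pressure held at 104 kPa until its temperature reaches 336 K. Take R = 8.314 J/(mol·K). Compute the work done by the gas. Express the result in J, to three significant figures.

W ≈ -1930 J

Isobaric: W = P ΔV = nR ΔT.
W = (0.786)(8.314)(336 − 632) = -1934 J.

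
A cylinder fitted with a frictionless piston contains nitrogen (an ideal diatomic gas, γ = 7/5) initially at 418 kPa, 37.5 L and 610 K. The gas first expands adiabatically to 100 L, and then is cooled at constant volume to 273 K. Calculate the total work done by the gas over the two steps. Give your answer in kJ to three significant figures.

Step 1 (adiabatic): W = (P₁V₁ − P₂V₂)/(γ−1) = (15675 − 10588)/0.4 = 12717 J.
Step 2 (isochoric): W = 0 (constant volume).
W_total = 12717 + 0 = 12717 J.

W_total ≈ 12.7 kJ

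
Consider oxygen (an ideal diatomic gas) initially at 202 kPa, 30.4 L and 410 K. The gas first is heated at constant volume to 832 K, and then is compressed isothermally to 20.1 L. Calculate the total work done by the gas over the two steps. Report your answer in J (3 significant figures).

Step 1 (isochoric): W = 0 (constant volume).
After step 1: P = 409.9 kPa (V unchanged).
Step 2 (isothermal): W = P₁V₁ ln(V₂/V₁) = (12461) ln(20.1/30.4) = -5156 J.
W_total = 0 − 5156 = -5156 J.

W_total ≈ -5160 J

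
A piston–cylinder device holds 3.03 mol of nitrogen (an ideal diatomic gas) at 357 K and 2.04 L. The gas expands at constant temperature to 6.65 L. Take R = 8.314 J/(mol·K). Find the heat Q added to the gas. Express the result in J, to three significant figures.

Q ≈ 10600 J

Isothermal ⇒ ΔU = 0, so Q = W = nRT ln(V₂/V₁).
Q = (3.03)(8.314)(357) ln(6.65/2.04) = 8993 × 1.182 = 10627 J.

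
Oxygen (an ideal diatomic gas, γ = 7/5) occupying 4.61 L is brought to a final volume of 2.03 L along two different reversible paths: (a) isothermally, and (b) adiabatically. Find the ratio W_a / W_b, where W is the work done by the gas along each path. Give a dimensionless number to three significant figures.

W_a / W_b ≈ 0.845

Path (a) isothermal: W = P₁V₁ ln(V₂/V₁) → W_a/(P₁V₁) = -0.8202.
Path (b) adiabatic: W = P₁V₁(1 − (V₁/V₂)^(γ−1))/(γ−1) → W_b/(P₁V₁) = -0.9707.
W_a / W_b = -0.8202 / -0.9707 = 0.8449.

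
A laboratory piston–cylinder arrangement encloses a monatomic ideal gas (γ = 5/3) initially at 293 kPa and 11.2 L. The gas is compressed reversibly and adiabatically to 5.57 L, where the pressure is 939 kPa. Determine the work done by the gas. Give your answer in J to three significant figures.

W ≈ -2920 J

Adiabatic: W = (P₁V₁ − P₂V₂)/(γ − 1) with γ = 5/3.
P₁V₁ = 3282 J, P₂V₂ = 5230 J.
W = (3282 − 5230) / 0.6667 = -2923 J.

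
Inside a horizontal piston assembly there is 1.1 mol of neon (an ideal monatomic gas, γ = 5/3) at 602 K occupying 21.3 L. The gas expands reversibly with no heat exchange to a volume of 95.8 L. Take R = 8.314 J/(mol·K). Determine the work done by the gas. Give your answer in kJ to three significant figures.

W ≈ 5.23 kJ

Adiabatic: TV^(γ−1) = const with γ = 5/3.
T₂ = T₁ (V₁/V₂)^(γ−1) = 602 × (21.3/95.8)^0.667 = 602 × 0.367 = 220.9 K.
W_by = nCᵥ(T₁ − T₂) = (1.1)(12.47)(602 − 220.9) = 5227 J.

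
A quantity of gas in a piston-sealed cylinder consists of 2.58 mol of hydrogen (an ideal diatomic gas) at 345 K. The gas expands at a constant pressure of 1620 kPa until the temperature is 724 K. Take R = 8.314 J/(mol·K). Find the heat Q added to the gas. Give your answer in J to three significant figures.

Q ≈ 28500 J

Isobaric: W = nRΔT = (2.58)(8.314)(379) = 8130 J.
ΔU = nCᵥΔT with Cᵥ = 5R/2: ΔU = (2.58)(20.79)(379) = 20324 J.
Q = ΔU + W = 20324 + 8130 = 28454 J.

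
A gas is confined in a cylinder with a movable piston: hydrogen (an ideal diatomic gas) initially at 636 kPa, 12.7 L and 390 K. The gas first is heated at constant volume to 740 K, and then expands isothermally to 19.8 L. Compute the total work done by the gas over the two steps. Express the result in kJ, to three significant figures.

Step 1 (isochoric): W = 0 (constant volume).
After step 1: P = 1207 kPa (V unchanged).
Step 2 (isothermal): W = P₁V₁ ln(V₂/V₁) = (15326) ln(19.8/12.7) = 6806 J.
W_total = 0 + 6806 = 6806 J.

W_total ≈ 6.81 kJ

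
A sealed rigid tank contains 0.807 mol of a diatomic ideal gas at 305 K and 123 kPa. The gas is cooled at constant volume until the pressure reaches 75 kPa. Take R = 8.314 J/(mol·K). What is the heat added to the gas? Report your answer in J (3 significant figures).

Constant volume ⇒ W = 0, so Q = ΔU = nCᵥΔT with Cᵥ = 5R/2 = 20.79 J/(mol·K).
At constant V, T₂/T₁ = P₂/P₁ ⇒ ΔT = T₁(P₂/P₁ − 1) = 305·(75/123 − 1) = -119 K.
ΔU = (0.807)(20.79)(-119) = -1996 J.

Q ≈ -2000 J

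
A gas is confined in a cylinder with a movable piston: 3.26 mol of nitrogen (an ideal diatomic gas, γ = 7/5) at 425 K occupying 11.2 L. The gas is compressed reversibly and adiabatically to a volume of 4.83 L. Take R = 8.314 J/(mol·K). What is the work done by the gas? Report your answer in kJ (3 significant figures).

W ≈ -11.5 kJ

Adiabatic: TV^(γ−1) = const with γ = 7/5.
T₂ = T₁ (V₁/V₂)^(γ−1) = 425 × (11.2/4.83)^0.4 = 425 × 1.4 = 595 K.
W_by = nCᵥ(T₁ − T₂) = (3.26)(20.79)(425 − 595) = -11517 J.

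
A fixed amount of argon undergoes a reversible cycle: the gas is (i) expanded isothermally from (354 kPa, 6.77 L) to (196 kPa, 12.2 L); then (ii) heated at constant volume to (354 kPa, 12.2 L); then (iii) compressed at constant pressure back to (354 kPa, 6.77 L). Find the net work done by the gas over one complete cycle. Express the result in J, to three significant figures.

Leg (i): W = PᵢVᵢ ln(V_f/Vᵢ) = (2397) ln(12.2/6.77) = 1411 J.
Leg (ii): W = 0.
Leg (iii): W = PΔV = (354)(6.77 − 12.2) = -1922 J.
W_net = 1411 − 1922 = -510.8 J.

W_net ≈ -511 J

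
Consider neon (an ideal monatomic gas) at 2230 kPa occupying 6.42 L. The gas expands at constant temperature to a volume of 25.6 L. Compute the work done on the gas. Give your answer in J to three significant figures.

W ≈ -19800 J

Isothermal: W = nRT ln(V₂/V₁) = P₁V₁ ln(V₂/V₁).
P₁V₁ = (2230 kPa)(6.42 L) = 14317 J.
W = 14317 × ln(25.6/6.42) = 14317 × 1.383
W_by_gas = 19802 J; work on gas = −W_by = -19802 J.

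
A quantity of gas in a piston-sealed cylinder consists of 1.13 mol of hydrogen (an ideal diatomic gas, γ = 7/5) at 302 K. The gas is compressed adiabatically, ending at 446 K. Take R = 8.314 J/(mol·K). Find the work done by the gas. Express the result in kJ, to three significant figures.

Adiabatic ⇒ Q = 0, so W_by = −ΔU = nCᵥ(T₁ − T₂).
Cᵥ = 5R/2 = 20.79 J/(mol·K).
W = (1.13)(20.79)(302 − 446) = -3382 J.

W ≈ -3.38 kJ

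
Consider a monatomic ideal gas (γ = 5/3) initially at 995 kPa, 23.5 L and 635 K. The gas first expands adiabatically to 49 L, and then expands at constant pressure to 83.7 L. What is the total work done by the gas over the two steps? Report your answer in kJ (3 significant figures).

Step 1 (adiabatic): W = (P₁V₁ − P₂V₂)/(γ−1) = (23382 − 14326)/0.667 = 13584 J.
After step 1: P = 292.4 kPa, V = 49 L, T = 389.1 K.
Step 2 (isobaric): W = PΔV = (292.4 kPa)(83.7 − 49 L) = 10145 J.
W_total = 13584 + 10145 = 23730 J.

W_total ≈ 23.7 kJ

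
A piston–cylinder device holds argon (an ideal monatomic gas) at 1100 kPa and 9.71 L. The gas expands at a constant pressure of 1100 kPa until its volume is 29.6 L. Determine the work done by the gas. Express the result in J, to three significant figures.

W ≈ 21900 J

Isobaric: W = P ΔV.
W = (1100 kPa)(29.6 − 9.71 L) = (1100)(19.89) = 21879 J.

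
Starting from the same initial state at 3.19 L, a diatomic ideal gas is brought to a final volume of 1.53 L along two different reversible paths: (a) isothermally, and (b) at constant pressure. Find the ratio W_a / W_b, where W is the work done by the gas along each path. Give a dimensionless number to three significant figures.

Path (a) isothermal: W = P₁V₁ ln(V₂/V₁) → W_a/(P₁V₁) = -0.7348.
Path (b) isobaric: W = P₁(V₂ − V₁) → W_b/(P₁V₁) = -0.5204.
W_a / W_b = -0.7348 / -0.5204 = 1.412.

W_a / W_b ≈ 1.41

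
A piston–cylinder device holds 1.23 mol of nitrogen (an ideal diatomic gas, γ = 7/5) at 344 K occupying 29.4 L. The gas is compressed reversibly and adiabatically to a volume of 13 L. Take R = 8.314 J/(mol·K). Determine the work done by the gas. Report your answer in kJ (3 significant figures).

Adiabatic: TV^(γ−1) = const with γ = 7/5.
T₂ = T₁ (V₁/V₂)^(γ−1) = 344 × (29.4/13)^0.4 = 344 × 1.386 = 476.8 K.
W_by = nCᵥ(T₁ − T₂) = (1.23)(20.79)(344 − 476.8) = -3395 J.

W ≈ -3.39 kJ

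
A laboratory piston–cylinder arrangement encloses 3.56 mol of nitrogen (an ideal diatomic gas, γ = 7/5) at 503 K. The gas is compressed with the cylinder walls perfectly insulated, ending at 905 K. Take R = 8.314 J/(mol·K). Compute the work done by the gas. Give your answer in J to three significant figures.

Adiabatic ⇒ Q = 0, so W_by = −ΔU = nCᵥ(T₁ − T₂).
Cᵥ = 5R/2 = 20.79 J/(mol·K).
W = (3.56)(20.79)(503 − 905) = -29746 J.

W ≈ -29700 J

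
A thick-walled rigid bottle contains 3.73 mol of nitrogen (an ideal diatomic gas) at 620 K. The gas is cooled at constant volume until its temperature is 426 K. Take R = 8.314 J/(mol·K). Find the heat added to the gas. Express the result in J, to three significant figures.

Constant volume ⇒ W = 0, so Q = ΔU = nCᵥΔT with Cᵥ = 5R/2 = 20.79 J/(mol·K).
ΔU = (3.73)(20.79)(426 − 620) = -15040 J.

Q ≈ -15000 J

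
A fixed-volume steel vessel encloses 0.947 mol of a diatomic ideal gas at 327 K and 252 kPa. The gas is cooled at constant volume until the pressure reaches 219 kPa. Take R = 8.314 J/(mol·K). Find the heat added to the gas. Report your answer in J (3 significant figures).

Q ≈ -843 J

Constant volume ⇒ W = 0, so Q = ΔU = nCᵥΔT with Cᵥ = 5R/2 = 20.79 J/(mol·K).
At constant V, T₂/T₁ = P₂/P₁ ⇒ ΔT = T₁(P₂/P₁ − 1) = 327·(219/252 − 1) = -42.82 K.
ΔU = (0.947)(20.79)(-42.82) = -842.9 J.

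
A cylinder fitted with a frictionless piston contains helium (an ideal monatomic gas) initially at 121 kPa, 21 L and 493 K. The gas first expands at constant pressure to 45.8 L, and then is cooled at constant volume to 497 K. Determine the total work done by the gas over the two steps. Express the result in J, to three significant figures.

Step 1 (isobaric): W = PΔV = (121 kPa)(45.8 − 21 L) = 3001 J.
Step 2 (isochoric): W = 0 (constant volume).
W_total = 3001 + 0 = 3001 J.

W_total ≈ 3000 J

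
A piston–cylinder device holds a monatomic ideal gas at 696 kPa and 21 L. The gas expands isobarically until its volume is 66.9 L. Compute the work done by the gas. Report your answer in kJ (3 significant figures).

Isobaric: W = P ΔV.
W = (696 kPa)(66.9 − 21 L) = (696)(45.9) = 31946 J.

W ≈ 31.9 kJ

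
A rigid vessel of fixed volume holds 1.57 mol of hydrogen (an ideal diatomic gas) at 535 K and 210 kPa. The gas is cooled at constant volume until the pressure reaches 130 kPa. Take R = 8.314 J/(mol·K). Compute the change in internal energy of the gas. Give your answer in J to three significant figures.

Constant volume ⇒ W = 0, so Q = ΔU = nCᵥΔT with Cᵥ = 5R/2 = 20.79 J/(mol·K).
At constant V, T₂/T₁ = P₂/P₁ ⇒ ΔT = T₁(P₂/P₁ − 1) = 535·(130/210 − 1) = -203.8 K.
ΔU = (1.57)(20.79)(-203.8) = -6651 J.

ΔU ≈ -6650 J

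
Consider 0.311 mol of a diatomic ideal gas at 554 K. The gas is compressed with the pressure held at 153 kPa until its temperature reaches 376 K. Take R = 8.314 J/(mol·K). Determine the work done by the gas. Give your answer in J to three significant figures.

W ≈ -460 J

Isobaric: W = P ΔV = nR ΔT.
W = (0.311)(8.314)(376 − 554) = -460.2 J.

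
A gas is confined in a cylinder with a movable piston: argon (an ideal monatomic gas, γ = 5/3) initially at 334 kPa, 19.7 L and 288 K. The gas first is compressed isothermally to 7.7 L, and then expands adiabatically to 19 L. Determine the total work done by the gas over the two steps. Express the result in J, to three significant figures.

Step 1 (isothermal): W = P₁V₁ ln(V₂/V₁) = (6580) ln(7.7/19.7) = -6181 J.
After step 1: P = 854.5 kPa, V = 7.7 L, T = 288 K.
Step 2 (adiabatic): W = (P₁V₁ − P₂V₂)/(γ−1) = (6580 − 3603)/0.667 = 4465 J.
W_total = -6181 + 4465 = -1716 J.

W_total ≈ -1720 J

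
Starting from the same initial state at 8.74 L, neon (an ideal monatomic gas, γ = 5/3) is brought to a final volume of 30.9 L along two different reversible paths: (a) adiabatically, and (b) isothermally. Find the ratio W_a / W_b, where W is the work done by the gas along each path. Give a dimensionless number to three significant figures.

Path (a) adiabatic: W = P₁V₁(1 − (V₁/V₂)^(γ−1))/(γ−1) → W_a/(P₁V₁) = 0.8537.
Path (b) isothermal: W = P₁V₁ ln(V₂/V₁) → W_b/(P₁V₁) = 1.263.
W_a / W_b = 0.8537 / 1.263 = 0.676.

W_a / W_b ≈ 0.676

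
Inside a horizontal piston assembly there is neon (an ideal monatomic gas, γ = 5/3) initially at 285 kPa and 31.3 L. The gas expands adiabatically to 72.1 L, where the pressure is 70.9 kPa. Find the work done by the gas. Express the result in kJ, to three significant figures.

W ≈ 5.71 kJ

Adiabatic: W = (P₁V₁ − P₂V₂)/(γ − 1) with γ = 5/3.
P₁V₁ = 8920 J, P₂V₂ = 5112 J.
W = (8920 − 5112) / 0.6667 = 5713 J.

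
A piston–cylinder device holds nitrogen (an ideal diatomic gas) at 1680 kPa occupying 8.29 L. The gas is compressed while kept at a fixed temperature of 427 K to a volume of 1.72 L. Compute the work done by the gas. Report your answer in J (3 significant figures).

Isothermal: W = nRT ln(V₂/V₁) = P₁V₁ ln(V₂/V₁).
P₁V₁ = (1680 kPa)(8.29 L) = 13927 J.
W = 13927 × ln(1.72/8.29) = 13927 × -1.573
W_by_gas = -21904 J.

W ≈ -21900 J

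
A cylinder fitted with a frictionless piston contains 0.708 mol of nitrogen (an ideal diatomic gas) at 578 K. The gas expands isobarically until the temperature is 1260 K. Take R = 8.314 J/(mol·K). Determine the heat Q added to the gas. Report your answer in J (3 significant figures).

Q ≈ 14100 J

Isobaric: W = nRΔT = (0.708)(8.314)(682) = 4014 J.
ΔU = nCᵥΔT with Cᵥ = 5R/2: ΔU = (0.708)(20.79)(682) = 10036 J.
Q = ΔU + W = 10036 + 4014 = 14051 J.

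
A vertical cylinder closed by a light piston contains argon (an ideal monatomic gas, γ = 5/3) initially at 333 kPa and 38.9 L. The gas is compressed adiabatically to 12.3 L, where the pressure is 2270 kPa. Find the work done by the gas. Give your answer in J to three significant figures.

W ≈ -22500 J

Adiabatic: W = (P₁V₁ − P₂V₂)/(γ − 1) with γ = 5/3.
P₁V₁ = 12954 J, P₂V₂ = 27921 J.
W = (12954 − 27921) / 0.6667 = -22451 J.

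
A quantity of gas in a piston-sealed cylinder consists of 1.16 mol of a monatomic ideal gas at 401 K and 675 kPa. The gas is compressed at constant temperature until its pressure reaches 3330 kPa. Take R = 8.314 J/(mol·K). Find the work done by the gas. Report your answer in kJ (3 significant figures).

Isothermal process: W = nRT ln(V₂/V₁) = nRT ln(P₁/P₂).
W = (1.16)(8.314)(401) × ln(675/3330)
  = 3867 × ln(0.2027) = 3867 × -1.596
W_by_gas = -6172 J.

W ≈ -6.17 kJ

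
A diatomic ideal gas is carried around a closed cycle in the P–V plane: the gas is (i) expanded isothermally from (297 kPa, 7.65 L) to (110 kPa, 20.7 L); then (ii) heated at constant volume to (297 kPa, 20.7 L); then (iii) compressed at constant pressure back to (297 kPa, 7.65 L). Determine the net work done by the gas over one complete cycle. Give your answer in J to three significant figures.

W_net ≈ -1610 J

Leg (i): W = PᵢVᵢ ln(V_f/Vᵢ) = (2272) ln(20.7/7.65) = 2262 J.
Leg (ii): W = 0.
Leg (iii): W = PΔV = (297)(7.65 − 20.7) = -3876 J.
W_net = 2262 − 3876 = -1614 J.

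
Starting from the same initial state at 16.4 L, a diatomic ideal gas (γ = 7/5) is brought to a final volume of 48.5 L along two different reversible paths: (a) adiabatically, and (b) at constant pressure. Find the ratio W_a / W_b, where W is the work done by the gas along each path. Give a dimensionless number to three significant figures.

W_a / W_b ≈ 0.449

Path (a) adiabatic: W = P₁V₁(1 − (V₁/V₂)^(γ−1))/(γ−1) → W_a/(P₁V₁) = 0.8798.
Path (b) isobaric: W = P₁(V₂ − V₁) → W_b/(P₁V₁) = 1.957.
W_a / W_b = 0.8798 / 1.957 = 0.4495.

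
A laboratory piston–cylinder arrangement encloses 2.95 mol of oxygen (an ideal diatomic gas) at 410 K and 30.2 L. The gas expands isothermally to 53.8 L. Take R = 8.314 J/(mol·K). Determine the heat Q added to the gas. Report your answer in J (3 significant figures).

Isothermal ⇒ ΔU = 0, so Q = W = nRT ln(V₂/V₁).
Q = (2.95)(8.314)(410) ln(53.8/30.2) = 10056 × 0.5774 = 5807 J.

Q ≈ 5810 J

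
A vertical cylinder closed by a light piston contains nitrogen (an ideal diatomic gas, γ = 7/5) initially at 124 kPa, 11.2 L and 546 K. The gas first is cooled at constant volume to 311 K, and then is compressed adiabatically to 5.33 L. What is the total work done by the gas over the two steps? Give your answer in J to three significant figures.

W_total ≈ -684 J

Step 1 (isochoric): W = 0 (constant volume).
After step 1: P = 70.63 kPa (V unchanged).
Step 2 (adiabatic): W = (P₁V₁ − P₂V₂)/(γ−1) = (791.1 − 1065)/0.4 = -684 J.
W_total = 0 − 684 = -684 J.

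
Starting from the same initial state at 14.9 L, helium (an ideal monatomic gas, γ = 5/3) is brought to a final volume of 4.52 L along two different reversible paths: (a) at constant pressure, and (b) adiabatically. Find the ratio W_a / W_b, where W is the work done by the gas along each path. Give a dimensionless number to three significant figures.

Path (a) isobaric: W = P₁(V₂ − V₁) → W_a/(P₁V₁) = -0.6966.
Path (b) adiabatic: W = P₁V₁(1 − (V₁/V₂)^(γ−1))/(γ−1) → W_b/(P₁V₁) = -1.822.
W_a / W_b = -0.6966 / -1.822 = 0.3823.

W_a / W_b ≈ 0.382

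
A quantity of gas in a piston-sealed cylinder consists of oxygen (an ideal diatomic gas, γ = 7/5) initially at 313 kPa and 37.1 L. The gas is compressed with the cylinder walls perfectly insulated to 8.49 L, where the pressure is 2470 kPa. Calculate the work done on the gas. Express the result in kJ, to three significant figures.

W ≈ 23.4 kJ

Adiabatic: W = (P₁V₁ − P₂V₂)/(γ − 1) with γ = 7/5.
P₁V₁ = 11612 J, P₂V₂ = 20970 J.
W = (11612 − 20970) / 0.4 = -23395 J.
Work on gas = −W_by = 23395 J.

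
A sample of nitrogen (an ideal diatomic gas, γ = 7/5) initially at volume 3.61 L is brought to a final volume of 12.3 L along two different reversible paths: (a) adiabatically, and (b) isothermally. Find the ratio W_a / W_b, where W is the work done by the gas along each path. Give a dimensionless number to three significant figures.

W_a / W_b ≈ 0.790

Path (a) adiabatic: W = P₁V₁(1 − (V₁/V₂)^(γ−1))/(γ−1) → W_a/(P₁V₁) = 0.969.
Path (b) isothermal: W = P₁V₁ ln(V₂/V₁) → W_b/(P₁V₁) = 1.226.
W_a / W_b = 0.969 / 1.226 = 0.7904.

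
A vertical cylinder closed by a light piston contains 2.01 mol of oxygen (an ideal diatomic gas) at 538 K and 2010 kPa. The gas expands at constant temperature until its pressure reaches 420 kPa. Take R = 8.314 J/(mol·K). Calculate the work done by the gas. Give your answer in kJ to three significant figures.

Isothermal process: W = nRT ln(V₂/V₁) = nRT ln(P₁/P₂).
W = (2.01)(8.314)(538) × ln(2010/420)
  = 8991 × ln(4.786) = 8991 × 1.566
W_by_gas = 14076 J.

W ≈ 14.1 kJ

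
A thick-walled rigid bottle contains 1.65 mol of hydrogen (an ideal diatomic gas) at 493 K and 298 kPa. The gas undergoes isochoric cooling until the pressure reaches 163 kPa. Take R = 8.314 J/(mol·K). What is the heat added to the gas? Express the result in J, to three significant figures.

Q ≈ -7660 J

Constant volume ⇒ W = 0, so Q = ΔU = nCᵥΔT with Cᵥ = 5R/2 = 20.79 J/(mol·K).
At constant V, T₂/T₁ = P₂/P₁ ⇒ ΔT = T₁(P₂/P₁ − 1) = 493·(163/298 − 1) = -223.3 K.
ΔU = (1.65)(20.79)(-223.3) = -7659 J.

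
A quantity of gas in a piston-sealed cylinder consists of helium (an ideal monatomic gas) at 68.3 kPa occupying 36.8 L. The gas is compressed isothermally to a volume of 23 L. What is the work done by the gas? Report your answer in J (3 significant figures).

W ≈ -1180 J

Isothermal: W = nRT ln(V₂/V₁) = P₁V₁ ln(V₂/V₁).
P₁V₁ = (68.3 kPa)(36.8 L) = 2513 J.
W = 2513 × ln(23/36.8) = 2513 × -0.47
W_by_gas = -1181 J.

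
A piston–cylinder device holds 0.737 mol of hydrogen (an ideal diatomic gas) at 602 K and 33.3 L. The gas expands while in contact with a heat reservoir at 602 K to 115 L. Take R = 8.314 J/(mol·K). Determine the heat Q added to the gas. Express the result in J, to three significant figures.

Q ≈ 4570 J

Isothermal ⇒ ΔU = 0, so Q = W = nRT ln(V₂/V₁).
Q = (0.737)(8.314)(602) ln(115/33.3) = 3689 × 1.239 = 4572 J.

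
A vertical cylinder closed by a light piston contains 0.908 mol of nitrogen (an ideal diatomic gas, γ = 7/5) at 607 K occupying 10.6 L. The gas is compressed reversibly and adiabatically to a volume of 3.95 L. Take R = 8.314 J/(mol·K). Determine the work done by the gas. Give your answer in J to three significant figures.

W ≈ -5550 J

Adiabatic: TV^(γ−1) = const with γ = 7/5.
T₂ = T₁ (V₁/V₂)^(γ−1) = 607 × (10.6/3.95)^0.4 = 607 × 1.484 = 900.9 K.
W_by = nCᵥ(T₁ − T₂) = (0.908)(20.79)(607 − 900.9) = -5547 J.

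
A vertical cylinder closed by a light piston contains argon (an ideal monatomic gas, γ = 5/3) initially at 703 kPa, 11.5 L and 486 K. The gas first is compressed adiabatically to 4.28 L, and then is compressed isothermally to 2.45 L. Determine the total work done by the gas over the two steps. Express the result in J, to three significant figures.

W_total ≈ -20000 J

Step 1 (adiabatic): W = (P₁V₁ − P₂V₂)/(γ−1) = (8084 − 15625)/0.667 = -11311 J.
After step 1: P = 3651 kPa, V = 4.28 L, T = 939.3 K.
Step 2 (isothermal): W = P₁V₁ ln(V₂/V₁) = (15625) ln(2.45/4.28) = -8717 J.
W_total = -11311 − 8717 = -20028 J.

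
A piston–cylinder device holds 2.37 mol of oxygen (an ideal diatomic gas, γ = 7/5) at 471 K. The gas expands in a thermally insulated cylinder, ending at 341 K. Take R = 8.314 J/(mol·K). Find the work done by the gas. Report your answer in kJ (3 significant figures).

W ≈ 6.40 kJ

Adiabatic ⇒ Q = 0, so W_by = −ΔU = nCᵥ(T₁ − T₂).
Cᵥ = 5R/2 = 20.79 J/(mol·K).
W = (2.37)(20.79)(471 − 341) = 6404 J.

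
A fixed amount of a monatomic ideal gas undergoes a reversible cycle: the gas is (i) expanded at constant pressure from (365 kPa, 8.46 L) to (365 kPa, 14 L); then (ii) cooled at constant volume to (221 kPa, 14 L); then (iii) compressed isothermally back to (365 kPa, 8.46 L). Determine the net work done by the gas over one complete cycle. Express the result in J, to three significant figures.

Leg (i): W = PΔV = (365)(14 − 8.46) = 2022 J.
Leg (ii): W = 0.
Leg (iii): W = PᵢVᵢ ln(V_f/Vᵢ) = (3094) ln(8.46/14) = -1558 J.
W_net = 2022 − 1558 = 463.6 J.

W_net ≈ 464 J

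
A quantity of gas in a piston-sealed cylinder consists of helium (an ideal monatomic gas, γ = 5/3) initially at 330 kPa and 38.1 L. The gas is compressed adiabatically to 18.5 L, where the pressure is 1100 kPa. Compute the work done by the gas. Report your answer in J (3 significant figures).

Adiabatic: W = (P₁V₁ − P₂V₂)/(γ − 1) with γ = 5/3.
P₁V₁ = 12573 J, P₂V₂ = 20350 J.
W = (12573 − 20350) / 0.6667 = -11665 J.

W ≈ -11700 J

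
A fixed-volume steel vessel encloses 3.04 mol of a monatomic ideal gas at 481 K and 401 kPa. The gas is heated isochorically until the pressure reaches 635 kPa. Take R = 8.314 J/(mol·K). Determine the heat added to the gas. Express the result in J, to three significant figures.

Q ≈ 10600 J

Constant volume ⇒ W = 0, so Q = ΔU = nCᵥΔT with Cᵥ = 3R/2 = 12.47 J/(mol·K).
At constant V, T₂/T₁ = P₂/P₁ ⇒ ΔT = T₁(P₂/P₁ − 1) = 481·(635/401 − 1) = 280.7 K.
ΔU = (3.04)(12.47)(280.7) = 10641 J.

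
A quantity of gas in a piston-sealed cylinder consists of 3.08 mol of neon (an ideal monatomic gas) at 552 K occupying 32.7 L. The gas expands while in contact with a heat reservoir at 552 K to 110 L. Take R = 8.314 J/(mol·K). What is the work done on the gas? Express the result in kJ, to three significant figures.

Isothermal: W = nRT ln(V₂/V₁).
W = (3.08)(8.314)(552) × ln(110/32.7)
  = 14135 × 1.213
W_by_gas = 17147 J; work on gas = −W_by = -17147 J.

W ≈ -17.1 kJ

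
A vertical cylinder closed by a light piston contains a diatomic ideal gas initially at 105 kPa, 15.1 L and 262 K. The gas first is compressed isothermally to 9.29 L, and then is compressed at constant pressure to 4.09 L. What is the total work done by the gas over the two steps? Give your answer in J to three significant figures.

W_total ≈ -1660 J

Step 1 (isothermal): W = P₁V₁ ln(V₂/V₁) = (1586) ln(9.29/15.1) = -770.2 J.
After step 1: P = 170.7 kPa, V = 9.29 L, T = 262 K.
Step 2 (isobaric): W = PΔV = (170.7 kPa)(4.09 − 9.29 L) = -887.5 J.
W_total = -770.2 − 887.5 = -1658 J.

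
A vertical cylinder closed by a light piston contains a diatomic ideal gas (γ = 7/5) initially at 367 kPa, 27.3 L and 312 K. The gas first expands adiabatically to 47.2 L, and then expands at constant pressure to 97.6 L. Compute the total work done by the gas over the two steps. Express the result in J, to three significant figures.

Step 1 (adiabatic): W = (P₁V₁ − P₂V₂)/(γ−1) = (10019 − 8049)/0.4 = 4926 J.
After step 1: P = 170.5 kPa, V = 47.2 L, T = 250.6 K.
Step 2 (isobaric): W = PΔV = (170.5 kPa)(97.6 − 47.2 L) = 8594 J.
W_total = 4926 + 8594 = 13521 J.

W_total ≈ 13500 J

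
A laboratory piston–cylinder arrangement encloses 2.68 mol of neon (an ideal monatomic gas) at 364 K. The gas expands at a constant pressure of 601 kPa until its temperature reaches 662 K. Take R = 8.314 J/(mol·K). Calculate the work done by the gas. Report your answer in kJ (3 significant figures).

W ≈ 6.64 kJ

Isobaric: W = P ΔV = nR ΔT.
W = (2.68)(8.314)(662 − 364) = 6640 J.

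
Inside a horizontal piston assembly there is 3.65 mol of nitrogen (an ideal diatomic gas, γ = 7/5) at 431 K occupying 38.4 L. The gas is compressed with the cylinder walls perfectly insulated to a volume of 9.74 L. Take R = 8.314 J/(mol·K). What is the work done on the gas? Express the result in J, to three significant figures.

W ≈ 23900 J

Adiabatic: TV^(γ−1) = const with γ = 7/5.
T₂ = T₁ (V₁/V₂)^(γ−1) = 431 × (38.4/9.74)^0.4 = 431 × 1.731 = 746.1 K.
W_by = nCᵥ(T₁ − T₂) = (3.65)(20.79)(431 − 746.1) = -23904 J.
Work on gas = −W_by = 23904 J.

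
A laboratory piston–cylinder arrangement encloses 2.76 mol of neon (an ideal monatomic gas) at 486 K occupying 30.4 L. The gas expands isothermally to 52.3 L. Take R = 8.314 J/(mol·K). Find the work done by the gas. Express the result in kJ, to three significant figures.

W ≈ 6.05 kJ

Isothermal: W = nRT ln(V₂/V₁).
W = (2.76)(8.314)(486) × ln(52.3/30.4)
  = 11152 × 0.5426
W_by_gas = 6051 J.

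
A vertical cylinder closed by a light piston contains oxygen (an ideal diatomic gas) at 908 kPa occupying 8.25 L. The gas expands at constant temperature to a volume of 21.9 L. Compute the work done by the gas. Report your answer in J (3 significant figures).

Isothermal: W = nRT ln(V₂/V₁) = P₁V₁ ln(V₂/V₁).
P₁V₁ = (908 kPa)(8.25 L) = 7491 J.
W = 7491 × ln(21.9/8.25) = 7491 × 0.9763
W_by_gas = 7313 J.

W ≈ 7310 J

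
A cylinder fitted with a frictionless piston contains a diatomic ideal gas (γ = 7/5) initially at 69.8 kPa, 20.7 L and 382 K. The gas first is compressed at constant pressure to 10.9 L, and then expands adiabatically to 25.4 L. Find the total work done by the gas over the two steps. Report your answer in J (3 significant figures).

Step 1 (isobaric): W = PΔV = (69.8 kPa)(10.9 − 20.7 L) = -684 J.
After step 1: P = 69.8 kPa, V = 10.9 L, T = 201.1 K.
Step 2 (adiabatic): W = (P₁V₁ − P₂V₂)/(γ−1) = (760.8 − 542.4)/0.4 = 546.1 J.
W_total = -684 + 546.1 = -138 J.

W_total ≈ -138 J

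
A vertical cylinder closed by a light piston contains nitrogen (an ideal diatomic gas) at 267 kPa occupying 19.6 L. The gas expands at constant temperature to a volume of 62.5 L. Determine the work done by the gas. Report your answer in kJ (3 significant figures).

Isothermal: W = nRT ln(V₂/V₁) = P₁V₁ ln(V₂/V₁).
P₁V₁ = (267 kPa)(19.6 L) = 5233 J.
W = 5233 × ln(62.5/19.6) = 5233 × 1.16
W_by_gas = 6069 J.

W ≈ 6.07 kJ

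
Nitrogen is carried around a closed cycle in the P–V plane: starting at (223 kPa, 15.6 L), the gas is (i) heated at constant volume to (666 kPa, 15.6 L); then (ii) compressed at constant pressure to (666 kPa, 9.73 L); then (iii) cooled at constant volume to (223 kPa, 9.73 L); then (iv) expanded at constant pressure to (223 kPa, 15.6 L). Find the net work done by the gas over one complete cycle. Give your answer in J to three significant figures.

W_net ≈ -2600 J

Constant-volume legs do no work.
W(ii) = (666)(9.73 − 15.6) = -3909 J; W(iv) = (223)(15.6 − 9.73) = 1309 J.
W_net = -3909 + 1309 = -2600 J (the counter-clockwise enclosed area).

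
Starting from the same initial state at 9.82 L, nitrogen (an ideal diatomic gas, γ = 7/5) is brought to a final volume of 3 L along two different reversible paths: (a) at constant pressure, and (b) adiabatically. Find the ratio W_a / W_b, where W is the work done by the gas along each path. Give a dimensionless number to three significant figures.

W_a / W_b ≈ 0.458

Path (a) isobaric: W = P₁(V₂ − V₁) → W_a/(P₁V₁) = -0.6945.
Path (b) adiabatic: W = P₁V₁(1 − (V₁/V₂)^(γ−1))/(γ−1) → W_b/(P₁V₁) = -1.517.
W_a / W_b = -0.6945 / -1.517 = 0.4577.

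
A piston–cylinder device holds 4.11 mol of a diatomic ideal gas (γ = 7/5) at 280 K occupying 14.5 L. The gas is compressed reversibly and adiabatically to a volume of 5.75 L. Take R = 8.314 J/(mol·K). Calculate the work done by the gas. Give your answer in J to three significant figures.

W ≈ -10700 J

Adiabatic: TV^(γ−1) = const with γ = 7/5.
T₂ = T₁ (V₁/V₂)^(γ−1) = 280 × (14.5/5.75)^0.4 = 280 × 1.448 = 405.4 K.
W_by = nCᵥ(T₁ − T₂) = (4.11)(20.79)(280 − 405.4) = -10709 J.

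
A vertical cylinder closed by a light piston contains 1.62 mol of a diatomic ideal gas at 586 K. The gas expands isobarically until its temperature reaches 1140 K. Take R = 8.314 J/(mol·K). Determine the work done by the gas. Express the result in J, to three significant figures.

W ≈ 7460 J

Isobaric: W = P ΔV = nR ΔT.
W = (1.62)(8.314)(1140 − 586) = 7462 J.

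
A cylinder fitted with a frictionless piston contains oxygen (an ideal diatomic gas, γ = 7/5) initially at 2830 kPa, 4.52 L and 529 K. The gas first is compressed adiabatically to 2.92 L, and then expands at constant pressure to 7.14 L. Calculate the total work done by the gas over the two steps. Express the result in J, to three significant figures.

W_total ≈ 15900 J

Step 1 (adiabatic): W = (P₁V₁ − P₂V₂)/(γ−1) = (12792 − 15234)/0.4 = -6107 J.
After step 1: P = 5217 kPa, V = 2.92 L, T = 630 K.
Step 2 (isobaric): W = PΔV = (5217 kPa)(7.14 − 2.92 L) = 22017 J.
W_total = -6107 + 22017 = 15910 J.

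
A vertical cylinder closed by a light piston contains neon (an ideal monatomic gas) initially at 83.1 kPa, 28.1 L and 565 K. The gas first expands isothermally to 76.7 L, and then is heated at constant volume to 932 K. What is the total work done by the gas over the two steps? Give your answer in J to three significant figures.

Step 1 (isothermal): W = P₁V₁ ln(V₂/V₁) = (2335) ln(76.7/28.1) = 2345 J.
Step 2 (isochoric): W = 0 (constant volume).
W_total = 2345 + 0 = 2345 J.

W_total ≈ 2340 J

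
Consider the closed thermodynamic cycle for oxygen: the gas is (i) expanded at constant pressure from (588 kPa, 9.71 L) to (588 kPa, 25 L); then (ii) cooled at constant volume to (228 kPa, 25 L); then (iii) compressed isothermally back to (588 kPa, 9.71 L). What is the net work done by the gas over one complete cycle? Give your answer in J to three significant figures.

Leg (i): W = PΔV = (588)(25 − 9.71) = 8991 J.
Leg (ii): W = 0.
Leg (iii): W = PᵢVᵢ ln(V_f/Vᵢ) = (5700) ln(9.71/25) = -5391 J.
W_net = 8991 − 5391 = 3600 J.

W_net ≈ 3600 J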